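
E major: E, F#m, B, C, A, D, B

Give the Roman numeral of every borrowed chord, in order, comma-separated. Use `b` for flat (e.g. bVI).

In E major the diatonic chords are E, F#m, G#m, A, B, C#m, D#dim. Of the given chords, E, F#m, B and A are diatonic. C (C–E–G) doesn't fit — on degree 6 E major would have C#m (vi). C is the degree-6 chord of E minor, so it is the borrowed bVI. D (D–F#–A) is not: scale degree 7 in E major carries D#dim (vii°). In E minor the chord on that degree is D, so here it functions as bVII, borrowed from the parallel minor.

bVI, bVII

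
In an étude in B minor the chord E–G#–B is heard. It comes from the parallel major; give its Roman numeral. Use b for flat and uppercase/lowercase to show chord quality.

IV

The root E is the diatonic 4th degree of B minor; the borrowing shows in the chord quality. E–G#–B is a major chord — the form found in B major, not the diatonic iv (Em). Borrowed into B minor it is written IV.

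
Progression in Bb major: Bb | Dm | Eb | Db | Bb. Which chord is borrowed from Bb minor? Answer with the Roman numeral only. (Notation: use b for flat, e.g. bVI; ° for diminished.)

bIII

In Bb major the diatonic chords are Bb, Cm, Dm, Eb, F, Gm, Adim. Bb, Dm and Eb all belong to that set. But Db (Db–F–Ab) is foreign: the diatonic iii on degree 3 is Dm, whereas Db comes from Bb minor. It is labeled bIII.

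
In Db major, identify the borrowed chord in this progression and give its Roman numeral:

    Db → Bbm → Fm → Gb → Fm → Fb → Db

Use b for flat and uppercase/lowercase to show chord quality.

bIII

In Db major the diatonic chords are Db, Ebm, Fm, Gb, Ab, Bbm, Cdim. Db, Bbm, Fm and Gb all belong to that set. But Fb (Fb–Ab–Cb) is foreign: the diatonic iii on degree 3 is Fm, whereas Fb comes from Db minor. It is labeled bIII.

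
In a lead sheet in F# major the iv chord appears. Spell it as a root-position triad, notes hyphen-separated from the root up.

The root, B, is scale degree 4 — the same note in F# major and F# minor; only the chord quality changes. In F# minor the chord on B is B–D–F#.

B-D-F#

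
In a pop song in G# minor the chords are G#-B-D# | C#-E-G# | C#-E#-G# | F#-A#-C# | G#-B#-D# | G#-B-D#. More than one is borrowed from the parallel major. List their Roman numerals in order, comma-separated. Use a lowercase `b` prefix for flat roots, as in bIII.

IV, I

The diatonic triads in G# minor (with V from harmonic minor) are G#m, A#dim, B, C#m, D#, E, F#. G#–B–D# = G#m, C#–E–G# = C#m and F#–A#–C# = F# all belong to that set. C#–E#–G# is not: scale degree 4 in G# minor carries C#m (iv). In G# major the chord on that degree is C#, so here it functions as IV, borrowed from the parallel major. But G#–B#–D# is foreign: the diatonic i on degree 1 is G#m, whereas G# comes from G# major. It is labeled I.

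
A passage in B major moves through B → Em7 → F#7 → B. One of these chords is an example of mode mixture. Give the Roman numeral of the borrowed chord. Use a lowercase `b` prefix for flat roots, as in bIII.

The diatonic triads in B major are B, C#m, D#m, E, F#, G#m, A#dim. B and F#7 both belong to that set. But Em7 (E–G–B–D) is foreign: the diatonic IV on degree 4 is E, whereas Em7 comes from B minor. It is labeled iv7.

iv7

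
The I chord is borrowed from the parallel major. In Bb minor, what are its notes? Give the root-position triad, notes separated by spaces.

The root, Bb, is scale degree 1 — the same note in Bb minor and Bb major; only the chord quality changes. In Bb major the chord on Bb is Bb–D–F.

Bb D F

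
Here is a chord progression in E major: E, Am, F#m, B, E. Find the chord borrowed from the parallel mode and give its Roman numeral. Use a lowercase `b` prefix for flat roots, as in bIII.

iv

E major has the diatonic set E, F#m, G#m, A, B, C#m, D#dim. Of the given chords, E, F#m and B are diatonic. Am (A–C–E) doesn't fit — on degree 4 E major would have A (IV). Am is the degree-4 chord of E minor, so it is the borrowed iv.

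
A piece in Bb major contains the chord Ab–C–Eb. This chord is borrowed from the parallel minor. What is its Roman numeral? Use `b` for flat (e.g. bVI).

Ab is the lowered form of scale degree 7 in Bb major (the diatonic degree 7 is A). The diatonic chord on degree 7 would be Adim (vii°), but Ab–C–Eb is the major chord from Bb minor. As a borrowed chord it is labeled bVII.

bVII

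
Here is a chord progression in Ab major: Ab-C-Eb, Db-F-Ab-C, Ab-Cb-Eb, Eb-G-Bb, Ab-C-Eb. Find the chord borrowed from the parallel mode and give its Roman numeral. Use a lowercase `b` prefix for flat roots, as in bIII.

i

The diatonic triads in Ab major are Ab, Bbm, Cm, Db, Eb, Fm, Gdim. Ab–C–Eb = Ab, Db–F–Ab–C = Dbmaj7 and Eb–G–Bb = Eb all belong to that set. Ab–Cb–Eb doesn't fit — on degree 1 Ab major would have Ab (I). Abm is the degree-1 chord of Ab minor, so it is the borrowed i.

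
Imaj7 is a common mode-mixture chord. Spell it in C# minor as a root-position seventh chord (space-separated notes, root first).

C# E# G# B#

Imaj7 is built on scale degree 1, which is C# in both C# minor and its parallel. Stacking thirds in C# major on C# gives C#–E#–G#–B#.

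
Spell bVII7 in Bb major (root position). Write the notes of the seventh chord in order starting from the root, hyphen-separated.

bVII7 is built on the lowered scale degree 7. In Bb major degree 7 is A; lowered it becomes Ab. Building the dominant-seventh chord from the parallel minor on Ab: Ab–C–Eb–Gb.

Ab-C-Eb-Gb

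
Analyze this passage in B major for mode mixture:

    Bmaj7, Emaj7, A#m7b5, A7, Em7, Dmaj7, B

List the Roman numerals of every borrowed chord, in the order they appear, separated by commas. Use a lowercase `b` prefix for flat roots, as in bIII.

The diatonic triads in B major are B, C#m, D#m, E, F#, G#m, A#dim. Bmaj7, Emaj7, A#m7b5 and B are all diatonic. But A7 (A–C#–E–G) is foreign: the diatonic vii° on degree 7 is A#dim, whereas A7 comes from B minor. It is labeled bVII7. Em7 (E–G–B–D) is not: scale degree 4 in B major carries E (IV). In B minor the chord on that degree is Em7, so here it functions as iv7, borrowed from the parallel minor. But Dmaj7 (D–F#–A–C#) is foreign: the diatonic iii on degree 3 is D#m, whereas Dmaj7 comes from B minor. It is labeled bIIImaj7.

bVII7, iv7, bIIImaj7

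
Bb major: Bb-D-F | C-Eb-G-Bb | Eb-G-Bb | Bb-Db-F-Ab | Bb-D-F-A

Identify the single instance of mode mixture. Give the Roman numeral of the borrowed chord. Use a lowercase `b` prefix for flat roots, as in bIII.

i7

In Bb major the diatonic chords are Bb, Cm, Dm, Eb, F, Gm, Adim. Bb–D–F = Bb, C–Eb–G–Bb = Cm7, Eb–G–Bb = Eb and Bb–D–F–A = Bbmaj7 are all diatonic. Bb–Db–F–Ab doesn't fit — on degree 1 Bb major would have Bb (I). Bbm7 is the degree-1 chord of Bb minor, so it is the borrowed i7.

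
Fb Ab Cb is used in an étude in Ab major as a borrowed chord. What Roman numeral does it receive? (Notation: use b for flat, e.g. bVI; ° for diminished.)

The root Fb is the lowered 6th scale degree — diatonically Ab major has F there. Fb–Ab–Cb is a major chord — the form found in Ab minor, not the diatonic vi (Fm). Borrowed into Ab major it is written bVI.

bVI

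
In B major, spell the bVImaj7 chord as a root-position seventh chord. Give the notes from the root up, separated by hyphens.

bVImaj7 is built on the lowered scale degree 6. In B major degree 6 is G#; lowered it becomes G. Building the major-seventh chord from the parallel minor on G: G–B–D–F#.

G-B-D-F#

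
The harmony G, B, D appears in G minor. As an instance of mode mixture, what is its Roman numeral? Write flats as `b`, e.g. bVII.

G is scale degree 1 in G minor. The diatonic chord on degree 1 would be Gm (i), but G–B–D is the major chord from G major. As a borrowed chord it is labeled I.

I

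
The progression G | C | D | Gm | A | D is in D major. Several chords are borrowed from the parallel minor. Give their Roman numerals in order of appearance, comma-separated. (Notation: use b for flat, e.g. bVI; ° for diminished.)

D major has the diatonic set D, Em, F#m, G, A, Bm, C#dim. Of the given chords, G, D and A are diatonic. C (C–E–G) is not: scale degree 7 in D major carries C#dim (vii°). In D minor the chord on that degree is C, so here it functions as bVII, borrowed from the parallel minor. But Gm (G–Bb–D) is foreign: the diatonic IV on degree 4 is G, whereas Gm comes from D minor. It is labeled iv.

bVII, iv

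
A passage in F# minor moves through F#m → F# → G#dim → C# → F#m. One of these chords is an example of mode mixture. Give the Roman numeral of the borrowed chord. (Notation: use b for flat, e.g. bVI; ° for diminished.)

I

In F# minor (with V from harmonic minor) the diatonic chords are F#m, G#dim, A, Bm, C#, D, E. F#m, G#dim and C# all belong to that set. F# (F#–A#–C#) doesn't fit — on degree 1 F# minor would have F#m (i). F# is the degree-1 chord of F# major, so it is the borrowed I.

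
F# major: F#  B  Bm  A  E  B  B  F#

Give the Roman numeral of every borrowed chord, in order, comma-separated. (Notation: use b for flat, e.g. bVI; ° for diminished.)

iv, bIII, bVII

F# major has the diatonic set F#, G#m, A#m, B, C#, D#m, E#dim. F# and B are both diatonic. Bm (B–D–F#) is not: scale degree 4 in F# major carries B (IV). In F# minor the chord on that degree is Bm, so here it functions as iv, borrowed from the parallel minor. But A (A–C#–E) is foreign: the diatonic iii on degree 3 is A#m, whereas A comes from F# minor. It is labeled bIII. But E (E–G#–B) is foreign: the diatonic vii° on degree 7 is E#dim, whereas E comes from F# minor. It is labeled bVII.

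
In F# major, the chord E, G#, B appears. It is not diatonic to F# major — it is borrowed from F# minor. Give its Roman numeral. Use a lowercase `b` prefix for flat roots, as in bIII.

The root E is the lowered 7th scale degree — diatonically F# major has E# there. The diatonic chord on degree 7 would be E#dim (vii°), but E–G#–B is the major chord from F# minor. As a borrowed chord it is labeled bVII.

bVII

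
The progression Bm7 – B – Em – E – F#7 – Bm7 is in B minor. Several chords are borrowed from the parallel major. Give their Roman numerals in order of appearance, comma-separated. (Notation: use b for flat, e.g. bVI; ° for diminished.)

In B minor (with V from harmonic minor) the diatonic chords are Bm, C#dim, D, Em, F#, G, A. Of the given chords, Bm7, Em and F#7 are diatonic. B (B–D#–F#) is not: scale degree 1 in B minor carries Bm (i). In B major the chord on that degree is B, so here it functions as I, borrowed from the parallel major. E (E–G#–B) doesn't fit — on degree 4 B minor would have Em (iv). E is the degree-4 chord of B major, so it is the borrowed IV.

I, IV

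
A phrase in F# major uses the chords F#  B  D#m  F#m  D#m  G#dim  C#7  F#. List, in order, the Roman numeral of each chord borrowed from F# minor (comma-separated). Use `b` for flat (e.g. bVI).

i, ii°

The diatonic triads in F# major are F#, G#m, A#m, B, C#, D#m, E#dim. F#, B, D#m and C#7 are all diatonic. F#m (F#–A–C#) doesn't fit — on degree 1 F# major would have F# (I). F#m is the degree-1 chord of F# minor, so it is the borrowed i. G#dim (G#–B–D) is not: scale degree 2 in F# major carries G#m (ii). In F# minor the chord on that degree is G#dim, so here it functions as ii°, borrowed from the parallel minor.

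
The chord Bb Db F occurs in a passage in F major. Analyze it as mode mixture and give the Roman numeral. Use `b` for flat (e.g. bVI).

Bb is scale degree 4 in F major. Diatonically F major has Bb (IV) on that degree; Bb–Db–F is instead the minor chord native to F minor, so it takes the label iv.

iv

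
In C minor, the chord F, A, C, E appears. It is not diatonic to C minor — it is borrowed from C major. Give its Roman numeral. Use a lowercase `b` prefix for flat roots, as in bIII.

IVmaj7

The root F is the diatonic 4th degree of C minor; the borrowing shows in the chord quality. The diatonic chord on degree 4 would be Fm (iv), but F–A–C–E is the major-seventh chord from C major. As a borrowed chord it is labeled IVmaj7.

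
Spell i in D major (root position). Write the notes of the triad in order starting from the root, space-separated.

The root, D, is scale degree 1 — the same note in D major and D minor; only the chord quality changes. Stacking thirds in D minor on D gives D–F–A.

D F A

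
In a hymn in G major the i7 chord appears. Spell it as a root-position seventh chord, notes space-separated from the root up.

G Bb D F

i7 is built on scale degree 1, which is G in both G major and its parallel. Building the minor-seventh chord from the parallel minor on G: G–Bb–D–F.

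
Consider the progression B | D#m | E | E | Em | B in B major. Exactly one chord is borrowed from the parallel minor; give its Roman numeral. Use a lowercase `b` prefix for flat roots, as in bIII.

B major has the diatonic set B, C#m, D#m, E, F#, G#m, A#dim. B, D#m and E all belong to that set. Em (E–G–B) is not: scale degree 4 in B major carries E (IV). In B minor the chord on that degree is Em, so here it functions as iv, borrowed from the parallel minor.

iv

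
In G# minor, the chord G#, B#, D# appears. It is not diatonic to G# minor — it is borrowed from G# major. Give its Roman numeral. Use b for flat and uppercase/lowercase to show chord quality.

I

G# is scale degree 1 in G# minor. Diatonically G# minor has G#m (i) on that degree; G#–B#–D# is instead the major chord native to G# major, so it takes the label I.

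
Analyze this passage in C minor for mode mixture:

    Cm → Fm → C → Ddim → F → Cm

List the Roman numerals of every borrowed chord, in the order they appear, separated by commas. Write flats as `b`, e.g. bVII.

I, IV

In C minor (with V from harmonic minor) the diatonic chords are Cm, Ddim, Eb, Fm, G, Ab, Bb. Cm, Fm and Ddim all belong to that set. But C (C–E–G) is foreign: the diatonic i on degree 1 is Cm, whereas C comes from C major. It is labeled I. F (F–A–C) is not: scale degree 4 in C minor carries Fm (iv). In C major the chord on that degree is F, so here it functions as IV, borrowed from the parallel major.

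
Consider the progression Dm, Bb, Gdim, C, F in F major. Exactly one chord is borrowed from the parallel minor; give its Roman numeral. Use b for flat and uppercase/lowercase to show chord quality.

The diatonic triads in F major are F, Gm, Am, Bb, C, Dm, Edim. Dm, Bb, C and F are all diatonic. But Gdim (G–Bb–Db) is foreign: the diatonic ii on degree 2 is Gm, whereas Gdim comes from F minor. It is labeled ii°.

ii°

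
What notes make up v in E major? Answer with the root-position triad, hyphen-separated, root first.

B-D-F#

v is built on scale degree 5, which is B in both E major and its parallel. Stacking thirds in E minor on B gives B–D–F#.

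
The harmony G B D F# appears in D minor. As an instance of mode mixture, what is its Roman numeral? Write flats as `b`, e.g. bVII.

The root G is the diatonic 4th degree of D minor; the borrowing shows in the chord quality. G–B–D–F# is a major-seventh chord — the form found in D major, not the diatonic iv (Gm). Borrowed into D minor it is written IVmaj7.

IVmaj7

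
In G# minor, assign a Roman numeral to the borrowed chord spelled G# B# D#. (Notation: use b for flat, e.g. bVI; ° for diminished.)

The root G# is the diatonic 1st degree of G# minor; the borrowing shows in the chord quality. Diatonically G# minor has G#m (i) on that degree; G#–B#–D# is instead the major chord native to G# major, so it takes the label I.

I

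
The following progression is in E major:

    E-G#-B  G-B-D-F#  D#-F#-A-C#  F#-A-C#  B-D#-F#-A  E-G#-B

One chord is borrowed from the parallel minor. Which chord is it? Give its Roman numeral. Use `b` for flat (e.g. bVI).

In E major the diatonic chords are E, F#m, G#m, A, B, C#m, D#dim. E–G#–B = E, D#–F#–A–C# = D#m7b5, F#–A–C# = F#m and B–D#–F#–A = B7 all belong to that set. But G–B–D–F# is foreign: the diatonic iii on degree 3 is G#m, whereas Gmaj7 comes from E minor. It is labeled bIIImaj7.

bIIImaj7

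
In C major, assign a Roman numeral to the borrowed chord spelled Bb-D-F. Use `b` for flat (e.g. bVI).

bVII

In C major scale degree 7 is B; Bb is its lowered form, from C minor. Diatonically C major has Bdim (vii°) on that degree; Bb–D–F is instead the major chord native to C minor, so it takes the label bVII.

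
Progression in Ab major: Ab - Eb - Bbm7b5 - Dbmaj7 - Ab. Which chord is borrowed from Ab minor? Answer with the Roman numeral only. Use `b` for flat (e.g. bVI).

The diatonic triads in Ab major are Ab, Bbm, Cm, Db, Eb, Fm, Gdim. Ab, Eb and Dbmaj7 are all diatonic. But Bbm7b5 (Bb–Db–Fb–Ab) is foreign: the diatonic ii on degree 2 is Bbm, whereas Bbm7b5 comes from Ab minor. It is labeled iiø7.

iiø7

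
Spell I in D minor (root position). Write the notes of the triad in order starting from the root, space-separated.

The root, D, is scale degree 1 — the same note in D minor and D major; only the chord quality changes. Stacking thirds in D major on D gives D–F#–A.

D F# A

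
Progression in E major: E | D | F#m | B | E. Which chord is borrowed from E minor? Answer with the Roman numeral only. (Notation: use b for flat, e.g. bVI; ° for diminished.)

bVII

E major has the diatonic set E, F#m, G#m, A, B, C#m, D#dim. E, F#m and B all belong to that set. D (D–F#–A) doesn't fit — on degree 7 E major would have D#dim (vii°). D is the degree-7 chord of E minor, so it is the borrowed bVII.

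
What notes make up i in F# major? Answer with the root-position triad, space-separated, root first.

F# A C#

The root, F#, is scale degree 1 — the same note in F# major and F# minor; only the chord quality changes. Stacking thirds in F# minor on F# gives F#–A–C#.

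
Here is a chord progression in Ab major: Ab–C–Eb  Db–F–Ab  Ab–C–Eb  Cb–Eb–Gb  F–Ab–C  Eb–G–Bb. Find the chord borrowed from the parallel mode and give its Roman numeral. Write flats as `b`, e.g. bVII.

In Ab major the diatonic chords are Ab, Bbm, Cm, Db, Eb, Fm, Gdim. Ab–C–Eb = Ab, Db–F–Ab = Db, F–Ab–C = Fm and Eb–G–Bb = Eb are all diatonic. Cb–Eb–Gb is not: scale degree 3 in Ab major carries Cm (iii). In Ab minor the chord on that degree is Cb, so here it functions as bIII, borrowed from the parallel minor.

bIII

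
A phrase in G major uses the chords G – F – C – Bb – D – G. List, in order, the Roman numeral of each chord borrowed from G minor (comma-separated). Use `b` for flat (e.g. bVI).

bVII, bIII

In G major the diatonic chords are G, Am, Bm, C, D, Em, F#dim. G, C and D are all diatonic. F (F–A–C) doesn't fit — on degree 7 G major would have F#dim (vii°). F is the degree-7 chord of G minor, so it is the borrowed bVII. But Bb (Bb–D–F) is foreign: the diatonic iii on degree 3 is Bm, whereas Bb comes from G minor. It is labeled bIII.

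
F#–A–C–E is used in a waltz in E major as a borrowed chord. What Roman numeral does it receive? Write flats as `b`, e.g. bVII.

iiø7

F# is scale degree 2 in E major. Diatonically E major has F#m (ii) on that degree; F#–A–C–E is instead the half-diminished-seventh chord native to E minor, so it takes the label iiø7.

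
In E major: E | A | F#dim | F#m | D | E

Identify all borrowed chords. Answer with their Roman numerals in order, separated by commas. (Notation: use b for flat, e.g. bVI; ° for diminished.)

The diatonic triads in E major are E, F#m, G#m, A, B, C#m, D#dim. E, A and F#m are all diatonic. F#dim (F#–A–C) is not: scale degree 2 in E major carries F#m (ii). In E minor the chord on that degree is F#dim, so here it functions as ii°, borrowed from the parallel minor. D (D–F#–A) doesn't fit — on degree 7 E major would have D#dim (vii°). D is the degree-7 chord of E minor, so it is the borrowed bVII.

ii°, bVII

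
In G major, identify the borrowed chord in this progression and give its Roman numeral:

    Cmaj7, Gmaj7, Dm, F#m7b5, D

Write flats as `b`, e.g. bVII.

v

The diatonic triads in G major are G, Am, Bm, C, D, Em, F#dim. Cmaj7, Gmaj7, F#m7b5 and D all belong to that set. Dm (D–F–A) is not: scale degree 5 in G major carries D (V). In G minor the chord on that degree is Dm, so here it functions as v, borrowed from the parallel minor.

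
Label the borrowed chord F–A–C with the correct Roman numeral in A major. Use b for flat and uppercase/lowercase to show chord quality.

The root F is the lowered 6th scale degree — diatonically A major has F# there. The diatonic chord on degree 6 would be F#m (vi), but F–A–C is the major chord from A minor. As a borrowed chord it is labeled bVI.

bVI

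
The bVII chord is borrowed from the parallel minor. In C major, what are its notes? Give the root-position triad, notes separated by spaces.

Scale degree 7 in C major is B. bVII uses the lowered form, Bb, taken from C minor. Stacking thirds in C minor on Bb gives Bb–D–F.

Bb D F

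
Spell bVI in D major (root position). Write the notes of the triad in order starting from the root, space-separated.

The root of bVI is the lowered 6th degree: B becomes Bb. In D minor the chord on Bb is Bb–D–F.

Bb D F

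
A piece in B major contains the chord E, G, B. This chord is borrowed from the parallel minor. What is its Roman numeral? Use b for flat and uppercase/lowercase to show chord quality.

iv

E is scale degree 4 in B major. Diatonically B major has E (IV) on that degree; E–G–B is instead the minor chord native to B minor, so it takes the label iv.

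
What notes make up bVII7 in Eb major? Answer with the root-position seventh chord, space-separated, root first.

Db F Ab Cb

bVII7 is built on the lowered scale degree 7. In Eb major degree 7 is D; lowered it becomes Db. In Eb minor the chord on Db is Db–F–Ab–Cb.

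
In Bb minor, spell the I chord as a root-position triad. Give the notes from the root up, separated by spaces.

Bb D F

The root, Bb, is scale degree 1 — the same note in Bb minor and Bb major; only the chord quality changes. In Bb major the chord on Bb is Bb–D–F.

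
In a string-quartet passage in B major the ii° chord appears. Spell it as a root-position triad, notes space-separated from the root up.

ii° is built on scale degree 2, which is C# in both B major and its parallel. Stacking thirds in B minor on C# gives C#–E–G.

C# E G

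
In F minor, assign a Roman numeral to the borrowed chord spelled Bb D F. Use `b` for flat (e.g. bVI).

IV

The root Bb is the diatonic 4th degree of F minor; the borrowing shows in the chord quality. The diatonic chord on degree 4 would be Bbm (iv), but Bb–D–F is the major chord from F major. As a borrowed chord it is labeled IV.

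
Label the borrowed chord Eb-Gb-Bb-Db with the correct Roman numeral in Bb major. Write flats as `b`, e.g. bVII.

iv7

Eb is scale degree 4 in Bb major. The diatonic chord on degree 4 would be Eb (IV), but Eb–Gb–Bb–Db is the minor-seventh chord from Bb minor. As a borrowed chord it is labeled iv7.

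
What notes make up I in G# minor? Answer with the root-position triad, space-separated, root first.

The root, G#, is scale degree 1 — the same note in G# minor and G# major; only the chord quality changes. In G# major the chord on G# is G#–B#–D#.

G# B# D#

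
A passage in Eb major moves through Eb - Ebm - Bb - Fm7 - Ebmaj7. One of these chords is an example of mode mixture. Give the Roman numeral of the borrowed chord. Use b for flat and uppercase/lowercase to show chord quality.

Eb major has the diatonic set Eb, Fm, Gm, Ab, Bb, Cm, Ddim. Eb, Bb, Fm7 and Ebmaj7 are all diatonic. But Ebm (Eb–Gb–Bb) is foreign: the diatonic I on degree 1 is Eb, whereas Ebm comes from Eb minor. It is labeled i.

i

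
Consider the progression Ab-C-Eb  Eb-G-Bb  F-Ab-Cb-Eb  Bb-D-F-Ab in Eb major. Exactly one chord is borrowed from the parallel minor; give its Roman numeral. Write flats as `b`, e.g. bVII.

iiø7

The diatonic triads in Eb major are Eb, Fm, Gm, Ab, Bb, Cm, Ddim. Of the given chords, Ab–C–Eb = Ab, Eb–G–Bb = Eb and Bb–D–F–Ab = Bb7 are diatonic. But F–Ab–Cb–Eb is foreign: the diatonic ii on degree 2 is Fm, whereas Fm7b5 comes from Eb minor. It is labeled iiø7.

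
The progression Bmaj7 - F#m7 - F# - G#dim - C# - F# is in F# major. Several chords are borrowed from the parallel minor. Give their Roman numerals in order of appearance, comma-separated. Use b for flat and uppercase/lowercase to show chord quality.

In F# major the diatonic chords are F#, G#m, A#m, B, C#, D#m, E#dim. Bmaj7, F# and C# are all diatonic. F#m7 (F#–A–C#–E) doesn't fit — on degree 1 F# major would have F# (I). F#m7 is the degree-1 chord of F# minor, so it is the borrowed i7. G#dim (G#–B–D) is not: scale degree 2 in F# major carries G#m (ii). In F# minor the chord on that degree is G#dim, so here it functions as ii°, borrowed from the parallel minor.

i7, ii°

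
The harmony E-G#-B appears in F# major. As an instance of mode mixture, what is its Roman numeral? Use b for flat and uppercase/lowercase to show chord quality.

bVII

In F# major scale degree 7 is E#; E is its lowered form, from F# minor. E–G#–B is a major chord — the form found in F# minor, not the diatonic vii° (E#dim). Borrowed into F# major it is written bVII.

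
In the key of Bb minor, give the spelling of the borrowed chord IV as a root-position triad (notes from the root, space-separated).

Eb G Bb

IV is built on scale degree 4, which is Eb in both Bb minor and its parallel. Building the major chord from the parallel major on Eb: Eb–G–Bb.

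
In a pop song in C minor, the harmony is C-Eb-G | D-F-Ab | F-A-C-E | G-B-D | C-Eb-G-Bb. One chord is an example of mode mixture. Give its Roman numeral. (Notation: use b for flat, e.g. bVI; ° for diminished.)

In C minor (with V from harmonic minor) the diatonic chords are Cm, Ddim, Eb, Fm, G, Ab, Bb. C–Eb–G = Cm, D–F–Ab = Ddim, G–B–D = G and C–Eb–G–Bb = Cm7 are all diatonic. F–A–C–E is not: scale degree 4 in C minor carries Fm (iv). In C major the chord on that degree is Fmaj7, so here it functions as IVmaj7, borrowed from the parallel major.

IVmaj7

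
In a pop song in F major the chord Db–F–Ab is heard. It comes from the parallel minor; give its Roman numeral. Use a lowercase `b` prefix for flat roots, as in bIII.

bVI

Db is the lowered form of scale degree 6 in F major (the diatonic degree 6 is D). Diatonically F major has Dm (vi) on that degree; Db–F–Ab is instead the major chord native to F minor, so it takes the label bVI.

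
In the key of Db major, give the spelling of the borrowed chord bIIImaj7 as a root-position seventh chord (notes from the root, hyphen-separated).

Scale degree 3 in Db major is F. bIIImaj7 uses the lowered form, Fb, taken from Db minor. In Db minor the chord on Fb is Fb–Ab–Cb–Eb.

Fb-Ab-Cb-Eb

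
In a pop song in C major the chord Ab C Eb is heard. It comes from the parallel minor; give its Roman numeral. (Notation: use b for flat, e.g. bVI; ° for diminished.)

In C major scale degree 6 is A; Ab is its lowered form, from C minor. Diatonically C major has Am (vi) on that degree; Ab–C–Eb is instead the major chord native to C minor, so it takes the label bVI.

bVI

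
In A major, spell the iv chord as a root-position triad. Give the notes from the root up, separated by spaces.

D F A

The root, D, is scale degree 4 — the same note in A major and A minor; only the chord quality changes. Stacking thirds in A minor on D gives D–F–A.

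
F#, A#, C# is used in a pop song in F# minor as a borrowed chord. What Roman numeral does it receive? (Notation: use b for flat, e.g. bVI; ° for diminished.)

I

The root F# is the diatonic 1st degree of F# minor; the borrowing shows in the chord quality. Diatonically F# minor has F#m (i) on that degree; F#–A#–C# is instead the major chord native to F# major, so it takes the label I.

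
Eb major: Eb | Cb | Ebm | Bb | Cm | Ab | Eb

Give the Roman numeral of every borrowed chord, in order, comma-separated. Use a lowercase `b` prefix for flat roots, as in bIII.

In Eb major the diatonic chords are Eb, Fm, Gm, Ab, Bb, Cm, Ddim. Eb, Bb, Cm and Ab are all diatonic. But Cb (Cb–Eb–Gb) is foreign: the diatonic vi on degree 6 is Cm, whereas Cb comes from Eb minor. It is labeled bVI. But Ebm (Eb–Gb–Bb) is foreign: the diatonic I on degree 1 is Eb, whereas Ebm comes from Eb minor. It is labeled i.

bVI, i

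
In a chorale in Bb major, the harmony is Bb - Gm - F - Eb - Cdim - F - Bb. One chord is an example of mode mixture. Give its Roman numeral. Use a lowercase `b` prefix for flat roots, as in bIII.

ii°

Bb major has the diatonic set Bb, Cm, Dm, Eb, F, Gm, Adim. Of the given chords, Bb, Gm, F and Eb are diatonic. But Cdim (C–Eb–Gb) is foreign: the diatonic ii on degree 2 is Cm, whereas Cdim comes from Bb minor. It is labeled ii°.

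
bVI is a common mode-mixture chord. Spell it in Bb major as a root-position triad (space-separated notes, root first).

bVI is built on the lowered scale degree 6. In Bb major degree 6 is G; lowered it becomes Gb. Stacking thirds in Bb minor on Gb gives Gb–Bb–Db.

Gb Bb Db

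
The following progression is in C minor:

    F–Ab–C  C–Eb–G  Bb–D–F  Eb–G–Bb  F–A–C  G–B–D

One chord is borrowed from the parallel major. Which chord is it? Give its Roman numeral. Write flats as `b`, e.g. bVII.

IV

In C minor (with V from harmonic minor) the diatonic chords are Cm, Ddim, Eb, Fm, G, Ab, Bb. F–Ab–C = Fm, C–Eb–G = Cm, Bb–D–F = Bb, Eb–G–Bb = Eb and G–B–D = G are all diatonic. F–A–C is not: scale degree 4 in C minor carries Fm (iv). In C major the chord on that degree is F, so here it functions as IV, borrowed from the parallel major.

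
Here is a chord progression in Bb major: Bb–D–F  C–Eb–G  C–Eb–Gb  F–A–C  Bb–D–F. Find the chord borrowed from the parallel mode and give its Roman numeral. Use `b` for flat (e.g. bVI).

The diatonic triads in Bb major are Bb, Cm, Dm, Eb, F, Gm, Adim. Bb–D–F = Bb, C–Eb–G = Cm and F–A–C = F all belong to that set. C–Eb–Gb doesn't fit — on degree 2 Bb major would have Cm (ii). Cdim is the degree-2 chord of Bb minor, so it is the borrowed ii°.

ii°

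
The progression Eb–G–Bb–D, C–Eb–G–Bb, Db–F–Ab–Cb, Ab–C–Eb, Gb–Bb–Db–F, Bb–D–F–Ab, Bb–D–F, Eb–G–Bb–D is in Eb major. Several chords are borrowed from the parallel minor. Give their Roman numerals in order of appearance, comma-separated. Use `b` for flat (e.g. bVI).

In Eb major the diatonic chords are Eb, Fm, Gm, Ab, Bb, Cm, Ddim. Eb–G–Bb–D = Ebmaj7, C–Eb–G–Bb = Cm7, Ab–C–Eb = Ab, Bb–D–F–Ab = Bb7 and Bb–D–F = Bb are all diatonic. But Db–F–Ab–Cb is foreign: the diatonic vii° on degree 7 is Ddim, whereas Db7 comes from Eb minor. It is labeled bVII7. Gb–Bb–Db–F is not: scale degree 3 in Eb major carries Gm (iii). In Eb minor the chord on that degree is Gbmaj7, so here it functions as bIIImaj7, borrowed from the parallel minor.

bVII7, bIIImaj7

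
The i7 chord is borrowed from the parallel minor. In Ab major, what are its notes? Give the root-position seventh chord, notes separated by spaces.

Ab Cb Eb Gb

The root, Ab, is scale degree 1 — the same note in Ab major and Ab minor; only the chord quality changes. Stacking thirds in Ab minor on Ab gives Ab–Cb–Eb–Gb.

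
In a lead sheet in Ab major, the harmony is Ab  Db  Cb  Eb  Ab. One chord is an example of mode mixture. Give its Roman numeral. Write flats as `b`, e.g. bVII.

bIII

In Ab major the diatonic chords are Ab, Bbm, Cm, Db, Eb, Fm, Gdim. Of the given chords, Ab, Db and Eb are diatonic. Cb (Cb–Eb–Gb) is not: scale degree 3 in Ab major carries Cm (iii). In Ab minor the chord on that degree is Cb, so here it functions as bIII, borrowed from the parallel minor.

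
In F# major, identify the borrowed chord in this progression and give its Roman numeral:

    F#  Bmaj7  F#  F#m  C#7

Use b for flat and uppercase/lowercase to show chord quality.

F# major has the diatonic set F#, G#m, A#m, B, C#, D#m, E#dim. F#, Bmaj7 and C#7 all belong to that set. But F#m (F#–A–C#) is foreign: the diatonic I on degree 1 is F#, whereas F#m comes from F# minor. It is labeled i.

i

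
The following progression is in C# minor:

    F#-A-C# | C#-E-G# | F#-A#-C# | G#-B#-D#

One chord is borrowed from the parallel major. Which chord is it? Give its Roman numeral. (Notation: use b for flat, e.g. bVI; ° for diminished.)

IV

The diatonic triads in C# minor (with V from harmonic minor) are C#m, D#dim, E, F#m, G#, A, B. F#–A–C# = F#m, C#–E–G# = C#m and G#–B#–D# = G# are all diatonic. But F#–A#–C# is foreign: the diatonic iv on degree 4 is F#m, whereas F# comes from C# major. It is labeled IV.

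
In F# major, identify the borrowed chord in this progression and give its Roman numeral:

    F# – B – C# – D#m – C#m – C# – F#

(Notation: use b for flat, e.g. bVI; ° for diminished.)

The diatonic triads in F# major are F#, G#m, A#m, B, C#, D#m, E#dim. F#, B, C# and D#m are all diatonic. C#m (C#–E–G#) doesn't fit — on degree 5 F# major would have C# (V). C#m is the degree-5 chord of F# minor, so it is the borrowed v.

v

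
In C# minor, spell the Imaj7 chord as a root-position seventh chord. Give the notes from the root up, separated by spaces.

Imaj7 is built on scale degree 1, which is C# in both C# minor and its parallel. In C# major the chord on C# is C#–E#–G#–B#.

C# E# G# B#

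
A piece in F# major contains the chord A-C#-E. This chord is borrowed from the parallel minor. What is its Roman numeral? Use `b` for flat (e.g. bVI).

In F# major scale degree 3 is A#; A is its lowered form, from F# minor. Diatonically F# major has A#m (iii) on that degree; A–C#–E is instead the major chord native to F# minor, so it takes the label bIII.

bIII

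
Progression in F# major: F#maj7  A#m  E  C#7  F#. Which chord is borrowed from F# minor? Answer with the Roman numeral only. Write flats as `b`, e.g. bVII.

bVII

The diatonic triads in F# major are F#, G#m, A#m, B, C#, D#m, E#dim. F#maj7, A#m, C#7 and F# are all diatonic. E (E–G#–B) is not: scale degree 7 in F# major carries E#dim (vii°). In F# minor the chord on that degree is E, so here it functions as bVII, borrowed from the parallel minor.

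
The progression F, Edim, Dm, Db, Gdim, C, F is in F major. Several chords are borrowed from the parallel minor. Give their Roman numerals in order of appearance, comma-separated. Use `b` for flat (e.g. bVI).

bVI, ii°

The diatonic triads in F major are F, Gm, Am, Bb, C, Dm, Edim. Of the given chords, F, Edim, Dm and C are diatonic. Db (Db–F–Ab) is not: scale degree 6 in F major carries Dm (vi). In F minor the chord on that degree is Db, so here it functions as bVI, borrowed from the parallel minor. Gdim (G–Bb–Db) is not: scale degree 2 in F major carries Gm (ii). In F minor the chord on that degree is Gdim, so here it functions as ii°, borrowed from the parallel minor.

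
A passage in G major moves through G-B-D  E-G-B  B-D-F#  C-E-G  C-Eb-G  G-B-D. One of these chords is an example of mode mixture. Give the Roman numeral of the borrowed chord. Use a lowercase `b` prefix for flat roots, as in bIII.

iv

In G major the diatonic chords are G, Am, Bm, C, D, Em, F#dim. G–B–D = G, E–G–B = Em, B–D–F# = Bm and C–E–G = C all belong to that set. But C–Eb–G is foreign: the diatonic IV on degree 4 is C, whereas Cm comes from G minor. It is labeled iv.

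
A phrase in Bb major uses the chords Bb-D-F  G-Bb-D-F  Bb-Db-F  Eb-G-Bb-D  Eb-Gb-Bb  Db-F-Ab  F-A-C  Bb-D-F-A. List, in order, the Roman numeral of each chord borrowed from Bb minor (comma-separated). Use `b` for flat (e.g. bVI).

i, iv, bIII

Bb major has the diatonic set Bb, Cm, Dm, Eb, F, Gm, Adim. Bb–D–F = Bb, G–Bb–D–F = Gm7, Eb–G–Bb–D = Ebmaj7, F–A–C = F and Bb–D–F–A = Bbmaj7 all belong to that set. Bb–Db–F is not: scale degree 1 in Bb major carries Bb (I). In Bb minor the chord on that degree is Bbm, so here it functions as i, borrowed from the parallel minor. Eb–Gb–Bb doesn't fit — on degree 4 Bb major would have Eb (IV). Ebm is the degree-4 chord of Bb minor, so it is the borrowed iv. Db–F–Ab is not: scale degree 3 in Bb major carries Dm (iii). In Bb minor the chord on that degree is Db, so here it functions as bIII, borrowed from the parallel minor.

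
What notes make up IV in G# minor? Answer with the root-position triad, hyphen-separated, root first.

C#-E#-G#

IV is built on scale degree 4, which is C# in both G# minor and its parallel. In G# major the chord on C# is C#–E#–G#.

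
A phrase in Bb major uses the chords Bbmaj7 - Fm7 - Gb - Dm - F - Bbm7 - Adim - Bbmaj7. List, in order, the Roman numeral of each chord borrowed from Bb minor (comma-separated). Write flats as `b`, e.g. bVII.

v7, bVI, i7

The diatonic triads in Bb major are Bb, Cm, Dm, Eb, F, Gm, Adim. Of the given chords, Bbmaj7, Dm, F and Adim are diatonic. Fm7 (F–Ab–C–Eb) doesn't fit — on degree 5 Bb major would have F (V). Fm7 is the degree-5 chord of Bb minor, so it is the borrowed v7. Gb (Gb–Bb–Db) is not: scale degree 6 in Bb major carries Gm (vi). In Bb minor the chord on that degree is Gb, so here it functions as bVI, borrowed from the parallel minor. But Bbm7 (Bb–Db–F–Ab) is foreign: the diatonic I on degree 1 is Bb, whereas Bbm7 comes from Bb minor. It is labeled i7.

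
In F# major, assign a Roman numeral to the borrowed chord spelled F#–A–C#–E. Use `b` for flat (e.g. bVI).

F# is scale degree 1 in F# major. The diatonic chord on degree 1 would be F# (I), but F#–A–C#–E is the minor-seventh chord from F# minor. As a borrowed chord it is labeled i7.

i7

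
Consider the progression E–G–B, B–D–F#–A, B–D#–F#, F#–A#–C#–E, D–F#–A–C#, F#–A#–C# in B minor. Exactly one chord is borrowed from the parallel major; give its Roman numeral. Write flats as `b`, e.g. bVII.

I

In B minor (with V from harmonic minor) the diatonic chords are Bm, C#dim, D, Em, F#, G, A. Of the given chords, E–G–B = Em, B–D–F#–A = Bm7, F#–A#–C#–E = F#7, D–F#–A–C# = Dmaj7 and F#–A#–C# = F# are diatonic. B–D#–F# doesn't fit — on degree 1 B minor would have Bm (i). B is the degree-1 chord of B major, so it is the borrowed I.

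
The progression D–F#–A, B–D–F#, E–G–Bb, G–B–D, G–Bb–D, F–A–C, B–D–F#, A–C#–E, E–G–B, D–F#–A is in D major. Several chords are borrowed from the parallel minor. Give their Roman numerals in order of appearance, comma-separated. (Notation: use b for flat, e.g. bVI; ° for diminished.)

The diatonic triads in D major are D, Em, F#m, G, A, Bm, C#dim. Of the given chords, D–F#–A = D, B–D–F# = Bm, G–B–D = G, A–C#–E = A and E–G–B = Em are diatonic. E–G–Bb is not: scale degree 2 in D major carries Em (ii). In D minor the chord on that degree is Edim, so here it functions as ii°, borrowed from the parallel minor. G–Bb–D is not: scale degree 4 in D major carries G (IV). In D minor the chord on that degree is Gm, so here it functions as iv, borrowed from the parallel minor. F–A–C is not: scale degree 3 in D major carries F#m (iii). In D minor the chord on that degree is F, so here it functions as bIII, borrowed from the parallel minor.

ii°, iv, bIII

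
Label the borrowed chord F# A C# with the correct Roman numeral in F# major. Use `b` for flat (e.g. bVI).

i

The root F# is the diatonic 1st degree of F# major; the borrowing shows in the chord quality. The diatonic chord on degree 1 would be F# (I), but F#–A–C# is the minor chord from F# minor. As a borrowed chord it is labeled i.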